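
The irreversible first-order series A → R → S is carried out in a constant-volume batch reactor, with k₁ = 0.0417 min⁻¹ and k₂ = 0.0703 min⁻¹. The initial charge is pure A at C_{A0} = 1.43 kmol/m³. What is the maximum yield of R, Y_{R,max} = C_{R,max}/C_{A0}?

0.277

Evaluating C_R at t_opt = ln(k₂/k₁)/(k₂−k₁) gives C_{R,max}/C_{A0} = (k₁/k₂)^[k₂/(k₂−k₁)].
= (0.0417/0.0703)^(0.0703/(0.0703−0.0417)) = (0.5932)^(2.458) = 0.2770.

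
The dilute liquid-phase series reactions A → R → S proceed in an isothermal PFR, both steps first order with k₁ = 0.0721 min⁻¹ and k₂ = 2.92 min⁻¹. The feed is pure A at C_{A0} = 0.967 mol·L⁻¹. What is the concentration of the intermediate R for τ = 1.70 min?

Solving the coupled first-order balances gives C_R(τ) = [k₁/(k₂−k₁)]·C_{A0}·(e^(−k₁τ) − e^(−k₂τ)).
e^(−k₁τ) = e^(−0.0721×1.70) = e^(−0.1226) = 0.8846; e^(−k₂τ) = e^(−4.964) = 0.006985.
C_R = 0.0721×0.967/(2.92−0.0721) × (0.8846−0.006985) = 0.02448×0.8777 = 0.02149 mol·L⁻¹.

0.0215 mol·L⁻¹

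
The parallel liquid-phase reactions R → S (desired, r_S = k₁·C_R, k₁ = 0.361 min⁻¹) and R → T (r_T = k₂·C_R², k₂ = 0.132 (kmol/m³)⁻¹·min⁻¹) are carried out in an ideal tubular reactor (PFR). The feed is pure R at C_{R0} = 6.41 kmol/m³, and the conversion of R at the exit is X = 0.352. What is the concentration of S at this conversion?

0.775 kmol/m³

C_R = C_{R0}(1−X) = 4.154 kmol/m³.
Along a PFR/batch, dC_S/dC_R = −r_S/(r_S+r_T) = −k₁/(k₁+k₂·C_R).
Integrating from C_{R0} to C_R: C_S = (0.361/0.132)·ln[(0.361+0.132·6.41)/(0.361+0.132·4.15)] = 2.735·ln(1.207/0.9093) = 0.7749 kmol/m³.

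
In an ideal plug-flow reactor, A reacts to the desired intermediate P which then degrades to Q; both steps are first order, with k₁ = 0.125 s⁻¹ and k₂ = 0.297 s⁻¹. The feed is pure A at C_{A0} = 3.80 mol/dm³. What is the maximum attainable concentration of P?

At the optimum, C_{P,max}/C_{A0} = (k₁/k₂)^[k₂/(k₂−k₁)].
= (0.125/0.297)^(0.297/(0.297−0.125)) = (0.4209)^(1.727) = 0.2244.
C_{P,max} = 0.2244×3.80 = 0.853 mol/dm³.

0.853 mol/dm³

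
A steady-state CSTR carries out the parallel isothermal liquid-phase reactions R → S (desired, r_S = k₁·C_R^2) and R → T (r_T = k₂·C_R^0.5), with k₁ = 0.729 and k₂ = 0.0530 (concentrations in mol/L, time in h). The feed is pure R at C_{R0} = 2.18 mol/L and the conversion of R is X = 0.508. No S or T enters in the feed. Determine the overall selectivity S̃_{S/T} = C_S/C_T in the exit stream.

15.3

Exit C_R = C_{R0}(1−X) = 2.18×0.492 = 1.073 mol/L.
In a CSTR the entire volume is at exit conditions, so r_S = 0.729×1.073^2 = 0.8386 and r_T = 0.0530×1.073^0.5 = 0.05489.
Overall selectivity = C_S/C_T = r_Sτ/(r_Tτ) = r_S/r_T = 15.3.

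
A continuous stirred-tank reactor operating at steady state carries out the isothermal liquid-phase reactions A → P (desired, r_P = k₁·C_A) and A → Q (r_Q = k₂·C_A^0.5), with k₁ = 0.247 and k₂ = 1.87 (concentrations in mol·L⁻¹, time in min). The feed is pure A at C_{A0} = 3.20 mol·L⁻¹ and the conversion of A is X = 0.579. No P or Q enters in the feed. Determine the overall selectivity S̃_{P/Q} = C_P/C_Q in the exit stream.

0.153

Exit C_A = C_{A0}(1−X) = 3.20×0.421 = 1.347 mol·L⁻¹.
In a CSTR the entire volume is at exit conditions, so r_P = 0.247×1.347 = 0.3328 and r_Q = 1.87×1.347^0.5 = 2.170.
Overall selectivity = C_P/C_Q = r_Pτ/(r_Qτ) = r_P/r_Q = 0.153.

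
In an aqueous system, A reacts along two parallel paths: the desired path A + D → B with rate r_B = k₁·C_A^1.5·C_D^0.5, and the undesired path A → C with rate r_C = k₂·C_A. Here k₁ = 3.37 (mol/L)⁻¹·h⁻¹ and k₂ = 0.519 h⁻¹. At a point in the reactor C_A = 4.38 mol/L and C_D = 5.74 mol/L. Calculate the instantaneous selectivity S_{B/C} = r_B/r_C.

32.6

S_{B/C} = r_B/r_C = (k₁·C_A^1.5·C_D^0.5)/(k₂·C_A) = (k₁/k₂)·C_A^0.5·C_D^0.5.
= (3.37×4.380^1.5×5.740^0.5) / (0.519×4.380) = 74.01/2.273 = 32.6.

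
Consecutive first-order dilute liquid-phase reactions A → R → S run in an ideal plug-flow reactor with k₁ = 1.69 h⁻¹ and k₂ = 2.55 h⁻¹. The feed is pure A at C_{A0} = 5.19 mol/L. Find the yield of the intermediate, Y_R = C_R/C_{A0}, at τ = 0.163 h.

0.195

For first-order series with pure A initially, C_R(τ) = k₁C_{A0}/(k₂−k₁)·(e^(−k₁τ) − e^(−k₂τ)).
e^(−k₁τ) = e^(−1.69×0.163) = e^(−0.2755) = 0.7592; e^(−k₂τ) = e^(−0.4156) = 0.6599.
C_R = 1.69×5.19/(2.55−1.69) × (0.7592−0.6599) = 10.20×0.09930 = 1.013 mol/L.
Y_R = C_R/C_{A0} = 1.013/5.19 = 0.195.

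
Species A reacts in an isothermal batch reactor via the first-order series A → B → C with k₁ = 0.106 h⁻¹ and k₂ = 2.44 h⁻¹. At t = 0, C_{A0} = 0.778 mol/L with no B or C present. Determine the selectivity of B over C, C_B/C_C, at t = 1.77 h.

Solving the coupled first-order balances gives C_B(t) = [k₁/(k₂−k₁)]·C_{A0}·(e^(−k₁t) − e^(−k₂t)).
e^(−k₁t) = e^(−0.106×1.77) = e^(−0.1876) = 0.8289; e^(−k₂t) = e^(−4.319) = 0.01332.
C_B = 0.106×0.778/(2.44−0.106) × (0.8289−0.01332) = 0.03533×0.8156 = 0.02882 mol/L.
C_A = C_{A0}e^(−k₁t) = 0.6449 mol/L, so C_C = C_{A0}−C_A−C_B = 0.1043 mol/L; C_B/C_C = 0.276.

0.276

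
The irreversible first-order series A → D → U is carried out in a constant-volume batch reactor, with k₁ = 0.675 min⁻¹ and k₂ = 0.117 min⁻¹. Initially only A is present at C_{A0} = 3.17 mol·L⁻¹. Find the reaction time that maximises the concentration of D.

For first-order series the maximum of C_D occurs at t_opt = ln(k₂/k₁)/(k₂−k₁).
= ln(0.117/0.675)/(0.117−0.675) = ln(0.1733)/-0.5580 = -1.753/-0.5580 = 3.14 min.

3.14 min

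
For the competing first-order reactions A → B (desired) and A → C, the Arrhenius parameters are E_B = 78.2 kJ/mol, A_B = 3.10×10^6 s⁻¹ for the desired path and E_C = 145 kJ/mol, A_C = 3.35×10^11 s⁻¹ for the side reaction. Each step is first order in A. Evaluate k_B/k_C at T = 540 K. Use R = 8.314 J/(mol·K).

k_B/k_C = (A_B/A_C)·exp[−(E_B−E_C)/(RT)] = (A_B/A_C)·exp[(E_C−E_B)/(RT)].
(E_C−E_B)/(RT) = (145−78.2)×10³/(8.314×540) = 66800/4490 = 14.88.
k_B/k_C = (3.10×10^6/3.35×10^11)·exp(14.88) = 9.254×10^-6 × 2.896×10^6 = 26.8.

26.8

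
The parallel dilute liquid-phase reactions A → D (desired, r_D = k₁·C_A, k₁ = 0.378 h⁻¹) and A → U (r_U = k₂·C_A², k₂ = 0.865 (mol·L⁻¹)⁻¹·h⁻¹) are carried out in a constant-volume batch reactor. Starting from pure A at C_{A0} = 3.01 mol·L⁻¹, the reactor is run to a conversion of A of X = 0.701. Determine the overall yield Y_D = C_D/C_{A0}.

C_A = C_{A0}(1−X) = 0.9000 mol·L⁻¹.
Along a PFR/batch, dC_D/dC_A = −r_D/(r_D+r_U) = −k₁/(k₁+k₂·C_A).
Integrating from C_{A0} to C_A: C_D = (0.378/0.865)·ln[(0.378+0.865·3.01)/(0.378+0.865·0.900)] = 0.4370·ln(2.982/1.156) = 0.4139 mol·L⁻¹.
Y_D = C_D/C_{A0} = 0.4139/3.01 = 0.137.

0.137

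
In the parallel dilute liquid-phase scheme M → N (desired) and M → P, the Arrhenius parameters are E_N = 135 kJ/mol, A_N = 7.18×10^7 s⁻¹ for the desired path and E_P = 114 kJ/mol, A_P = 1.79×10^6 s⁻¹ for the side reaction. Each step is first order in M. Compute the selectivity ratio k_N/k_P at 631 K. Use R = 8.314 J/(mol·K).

Since both paths have the same order in M, the concentration cancels and S_{N/P} = k_N/k_P = (A_N/A_P)·exp[(E_P−E_N)/(RT)].
(E_P−E_N)/(RT) = (114−135)×10³/(8.314×631) = -21000/5246 = -4.003.
k_N/k_P = (7.18×10^7/1.79×10^6)·exp(-4.003) = 40.11 × 0.01826 = 0.733.

0.733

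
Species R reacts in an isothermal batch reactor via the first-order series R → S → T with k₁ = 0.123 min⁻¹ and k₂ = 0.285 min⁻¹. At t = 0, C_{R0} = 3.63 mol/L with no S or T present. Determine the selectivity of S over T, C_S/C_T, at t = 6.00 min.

The intermediate concentration in a first-order A→B→C sequence is C_S = k₁C_{R0}(e^(−k₁t) − e^(−k₂t))/(k₂−k₁).
e^(−k₁t) = e^(−0.123×6.00) = e^(−0.7380) = 0.4781; e^(−k₂t) = e^(−1.710) = 0.1809.
C_S = 0.123×3.63/(0.285−0.123) × (0.4781−0.1809) = 2.756×0.2972 = 0.8191 mol/L.
C_R = C_{R0}e^(−k₁t) = 1.735 mol/L, so C_T = C_{R0}−C_R−C_S = 1.075 mol/L; C_S/C_T = 0.762.

0.762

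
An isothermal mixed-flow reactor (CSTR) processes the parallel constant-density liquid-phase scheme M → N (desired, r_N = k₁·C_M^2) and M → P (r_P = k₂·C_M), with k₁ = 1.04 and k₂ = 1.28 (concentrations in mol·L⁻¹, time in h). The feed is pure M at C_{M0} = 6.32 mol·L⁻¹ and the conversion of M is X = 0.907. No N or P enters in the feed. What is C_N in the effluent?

Exit C_M = C_{M0}(1−X) = 6.32×0.0930 = 0.5878 mol·L⁻¹.
In a CSTR the entire volume is at exit conditions, so r_N = 1.04×0.5878^2 = 0.3593 and r_P = 1.28×0.5878 = 0.7523.
Fraction of consumed M going to N: r_N/(r_N+r_P) = 0.3232.
C_N = 0.3232·C_{M0}·X = 0.3232×6.32×0.907 = 1.85 mol·L⁻¹.

1.85 mol·L⁻¹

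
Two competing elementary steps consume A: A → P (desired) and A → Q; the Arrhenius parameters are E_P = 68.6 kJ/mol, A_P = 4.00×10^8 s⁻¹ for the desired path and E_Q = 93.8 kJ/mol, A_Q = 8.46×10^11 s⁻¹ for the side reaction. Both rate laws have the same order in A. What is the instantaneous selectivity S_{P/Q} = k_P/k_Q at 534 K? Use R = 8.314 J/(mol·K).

0.138

With equal orders, S_{P/Q} = k_P/k_Q = (A_P/A_Q)·exp[(E_Q−E_P)/(RT)].
(E_Q−E_P)/(RT) = (93.8−68.6)×10³/(8.314×534) = 25200/4440 = 5.676.
k_P/k_Q = (4.00×10^8/8.46×10^11)·exp(5.676) = 4.728×10^-4 × 291.8 = 0.138.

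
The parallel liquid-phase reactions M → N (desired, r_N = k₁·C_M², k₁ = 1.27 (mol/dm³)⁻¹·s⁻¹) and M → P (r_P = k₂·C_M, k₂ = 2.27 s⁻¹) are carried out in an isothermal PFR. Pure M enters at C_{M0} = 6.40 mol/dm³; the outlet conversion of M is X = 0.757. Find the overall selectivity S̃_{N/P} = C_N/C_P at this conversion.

C_M = C_{M0}(1−X) = 1.555 mol/dm³.
Along a PFR/batch, dC_P/dC_M = −r_P/(r_N+r_P) = −k₂/(k₂+k₁·C_M).
Integrating from C_{M0} to C_M: C_P = (2.27/1.27)·ln[(2.27+1.27·6.40)/(2.27+1.27·1.56)] = 1.787·ln(10.40/4.245) = 1.601 mol/dm³.
Then C_N = (C_{M0}−C_M) − C_P = 4.845 − 1.601 = 3.244 mol/dm³.
S̃_{N/P} = C_N/C_P = 3.244/1.601 = 2.03.

2.03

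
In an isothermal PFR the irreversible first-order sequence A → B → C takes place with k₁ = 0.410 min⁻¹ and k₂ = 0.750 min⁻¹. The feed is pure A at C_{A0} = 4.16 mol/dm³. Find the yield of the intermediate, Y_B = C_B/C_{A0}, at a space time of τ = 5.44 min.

Solving the coupled first-order balances gives C_B(τ) = [k₁/(k₂−k₁)]·C_{A0}·(e^(−k₁τ) − e^(−k₂τ)).
e^(−k₁τ) = e^(−0.410×5.44) = e^(−2.230) = 0.1075; e^(−k₂τ) = e^(−4.080) = 0.01691.
C_B = 0.410×4.16/(0.750−0.410) × (0.1075−0.01691) = 5.016×0.09058 = 0.4544 mol/dm³.
Y_B = C_B/C_{A0} = 0.4544/4.16 = 0.109.

0.109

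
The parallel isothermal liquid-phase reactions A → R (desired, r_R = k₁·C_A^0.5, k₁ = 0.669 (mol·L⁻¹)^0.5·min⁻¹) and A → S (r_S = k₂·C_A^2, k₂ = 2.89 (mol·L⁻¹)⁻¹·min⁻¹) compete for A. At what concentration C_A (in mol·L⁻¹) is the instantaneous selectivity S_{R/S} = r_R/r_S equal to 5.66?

0.119 mol·L⁻¹

S_{R/S} = (k₁/k₂)·C_A^-1.5 ⇒ C_A = (S·k₂/k₁)^(1/(-1.5)).
= (5.66×2.89/0.669)^(-0.6667) = (24.45)^(-0.6667) = 0.119 mol·L⁻¹.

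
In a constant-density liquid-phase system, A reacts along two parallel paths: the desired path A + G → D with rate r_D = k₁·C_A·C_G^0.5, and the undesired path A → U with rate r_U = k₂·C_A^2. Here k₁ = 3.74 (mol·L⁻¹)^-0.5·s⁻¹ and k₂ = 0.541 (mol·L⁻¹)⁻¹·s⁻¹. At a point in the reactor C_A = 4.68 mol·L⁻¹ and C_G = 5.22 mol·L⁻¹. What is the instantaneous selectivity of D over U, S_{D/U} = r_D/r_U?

3.37

S_{D/U} = r_D/r_U = (k₁·C_A·C_G^0.5)/(k₂·C_A^2) = (k₁/k₂)·C_A⁻¹·C_G^0.5.
= (3.74×4.680×5.220^0.5) / (0.541×4.680^2) = 39.99/11.85 = 3.37.
The undesired path is higher order in A, so low C_A (CSTR or dilute feed) favours D.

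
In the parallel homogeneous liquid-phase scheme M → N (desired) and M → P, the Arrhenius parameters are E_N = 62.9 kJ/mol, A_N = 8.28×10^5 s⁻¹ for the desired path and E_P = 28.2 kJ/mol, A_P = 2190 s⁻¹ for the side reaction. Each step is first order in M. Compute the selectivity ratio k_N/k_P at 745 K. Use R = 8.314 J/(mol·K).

1.39

With equal orders, S_{N/P} = k_N/k_P = (A_N/A_P)·exp[(E_P−E_N)/(RT)].
(E_P−E_N)/(RT) = (28.2−62.9)×10³/(8.314×745) = -34700/6194 = -5.602.
k_N/k_P = (8.28×10^5/2190)·exp(-5.602) = 378.1 × 0.003690 = 1.39.
Since E_N > E_P, raising the temperature improves selectivity toward N.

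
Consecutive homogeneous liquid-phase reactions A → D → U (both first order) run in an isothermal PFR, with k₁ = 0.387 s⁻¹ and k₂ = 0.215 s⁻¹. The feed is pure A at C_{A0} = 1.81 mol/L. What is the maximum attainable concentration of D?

Evaluating C_D at τ_opt = ln(k₂/k₁)/(k₂−k₁) gives C_{D,max}/C_{A0} = (k₁/k₂)^[k₂/(k₂−k₁)].
= (0.387/0.215)^(0.215/(0.215−0.387)) = (1.800)^(-1.250) = 0.4796.
C_{D,max} = 0.4796×1.81 = 0.868 mol/L.

0.868 mol/L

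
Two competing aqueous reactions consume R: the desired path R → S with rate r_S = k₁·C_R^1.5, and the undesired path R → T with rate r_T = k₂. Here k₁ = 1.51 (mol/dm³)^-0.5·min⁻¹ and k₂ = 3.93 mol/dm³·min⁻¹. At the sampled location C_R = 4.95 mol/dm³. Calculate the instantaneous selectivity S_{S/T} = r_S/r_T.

4.23

S_{S/T} = r_S/r_T = (k₁·C_R^1.5)/(k₂) = (k₁/k₂)·C_R^1.5.
= (1.51×4.950^1.5) / (3.93) = 16.63/3.930 = 4.23.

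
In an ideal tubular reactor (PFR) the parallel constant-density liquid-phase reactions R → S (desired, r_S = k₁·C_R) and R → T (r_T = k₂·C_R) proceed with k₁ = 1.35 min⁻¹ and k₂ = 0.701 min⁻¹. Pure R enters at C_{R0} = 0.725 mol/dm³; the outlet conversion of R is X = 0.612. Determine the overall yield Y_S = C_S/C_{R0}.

C_R = C_{R0}(1−X) = 0.2813 mol/dm³.
Both paths are first order in R, so the instantaneous fraction to S is constant: dC_S/d(−C_R) = k₁/(k₁+k₂) = 0.6582.
C_S = 0.6582·(C_{R0}−C_R) = 0.6582×0.4437 = 0.292 mol/dm³.
Y_S = C_S/C_{R0} = 0.2921/0.725 = 0.403.

0.403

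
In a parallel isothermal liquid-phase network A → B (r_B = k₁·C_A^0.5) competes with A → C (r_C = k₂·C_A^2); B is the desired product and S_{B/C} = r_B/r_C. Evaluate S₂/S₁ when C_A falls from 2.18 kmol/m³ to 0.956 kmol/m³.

S_{B/C} = (k₁/k₂)·C_A^-1.5, so S₂/S₁ = (C_{A,2}/C_{A,1})^-1.5.
= (0.956/2.18)^(-1.5) = (0.4385)^(-1.5) = 3.44.
Selectivity toward B rises as C_A falls — low-concentration operation is favoured.

3.44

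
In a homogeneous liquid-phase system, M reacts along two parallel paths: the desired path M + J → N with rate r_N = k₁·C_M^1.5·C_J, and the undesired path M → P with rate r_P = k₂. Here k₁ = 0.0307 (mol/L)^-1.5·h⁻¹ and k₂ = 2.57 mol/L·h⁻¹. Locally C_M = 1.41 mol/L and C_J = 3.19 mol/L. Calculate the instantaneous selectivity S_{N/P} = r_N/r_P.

0.0638

S_{N/P} = r_N/r_P = (k₁·C_M^1.5·C_J)/(k₂) = (k₁/k₂)·C_M^1.5·C_J.
= (0.0307×1.410^1.5×3.190) / (2.57) = 0.1640/2.570 = 0.0638.
Since the desired path is higher order in M, keeping C_M high (PFR or concentrated feed) favours N.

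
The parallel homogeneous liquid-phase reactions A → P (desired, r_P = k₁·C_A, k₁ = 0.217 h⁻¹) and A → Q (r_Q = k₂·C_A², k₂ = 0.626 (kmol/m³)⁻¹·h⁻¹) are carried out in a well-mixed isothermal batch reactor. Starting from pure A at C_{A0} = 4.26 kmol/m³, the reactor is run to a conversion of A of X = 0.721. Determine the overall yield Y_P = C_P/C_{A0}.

0.0894

C_A = C_{A0}(1−X) = 1.189 kmol/m³.
Along a PFR/batch, dC_P/dC_A = −r_P/(r_P+r_Q) = −k₁/(k₁+k₂·C_A).
Integrating from C_{A0} to C_A: C_P = (0.217/0.626)·ln[(0.217+0.626·4.26)/(0.217+0.626·1.19)] = 0.3466·ln(2.884/0.9610) = 0.3809 kmol/m³.
Y_P = C_P/C_{A0} = 0.3809/4.26 = 0.0894.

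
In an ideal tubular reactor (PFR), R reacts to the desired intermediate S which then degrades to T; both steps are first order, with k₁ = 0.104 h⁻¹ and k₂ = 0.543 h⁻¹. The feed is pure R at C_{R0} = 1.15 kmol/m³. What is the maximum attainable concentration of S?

0.149 kmol/m³

At the optimum, C_{S,max}/C_{R0} = (k₁/k₂)^[k₂/(k₂−k₁)].
= (0.104/0.543)^(0.543/(0.543−0.104)) = (0.1915)^(1.237) = 0.1295.
C_{S,max} = 0.1295×1.15 = 0.149 kmol/m³.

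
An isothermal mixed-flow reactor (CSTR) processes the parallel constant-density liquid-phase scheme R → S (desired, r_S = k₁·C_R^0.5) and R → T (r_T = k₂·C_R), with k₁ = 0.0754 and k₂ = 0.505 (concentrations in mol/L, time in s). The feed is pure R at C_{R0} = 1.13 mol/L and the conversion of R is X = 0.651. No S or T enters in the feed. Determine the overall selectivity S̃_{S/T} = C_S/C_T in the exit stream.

Exit C_R = C_{R0}(1−X) = 1.13×0.349 = 0.3944 mol/L.
In a CSTR the entire volume is at exit conditions, so r_S = 0.0754×0.3944^0.5 = 0.04735 and r_T = 0.505×0.3944 = 0.1992.
Overall selectivity = C_S/C_T = r_Sτ/(r_Tτ) = r_S/r_T = 0.238.

0.238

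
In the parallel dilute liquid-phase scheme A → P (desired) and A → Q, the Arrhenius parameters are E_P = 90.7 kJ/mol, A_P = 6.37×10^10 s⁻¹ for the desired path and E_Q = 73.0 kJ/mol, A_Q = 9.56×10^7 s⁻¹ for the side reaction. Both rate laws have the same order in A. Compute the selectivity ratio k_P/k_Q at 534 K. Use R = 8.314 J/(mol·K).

12.4

k_P/k_Q = (A_P/A_Q)·exp[−(E_P−E_Q)/(RT)] = (A_P/A_Q)·exp[(E_Q−E_P)/(RT)].
(E_Q−E_P)/(RT) = (73.0−90.7)×10³/(8.314×534) = -17700/4440 = -3.987.
k_P/k_Q = (6.37×10^10/9.56×10^7)·exp(-3.987) = 666.3 × 0.01856 = 12.4.
Since E_P > E_Q, raising the temperature improves selectivity toward P.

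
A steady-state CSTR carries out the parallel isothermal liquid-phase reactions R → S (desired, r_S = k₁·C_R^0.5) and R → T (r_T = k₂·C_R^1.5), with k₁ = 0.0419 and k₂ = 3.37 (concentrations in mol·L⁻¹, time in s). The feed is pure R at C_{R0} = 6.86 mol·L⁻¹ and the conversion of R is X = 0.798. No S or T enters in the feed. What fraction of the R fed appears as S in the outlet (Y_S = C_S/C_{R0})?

Exit C_R = C_{R0}(1−X) = 6.86×0.202 = 1.386 mol·L⁻¹.
In a CSTR the entire volume is at exit conditions, so r_S = 0.0419×1.386^0.5 = 0.04932 and r_T = 3.37×1.386^1.5 = 5.497.
Fraction of consumed R going to S: r_S/(r_S+r_T) = 0.008893.
C_S = 0.008893·C_{R0}·X = 0.008893×6.86×0.798 = 0.0487 mol·L⁻¹; Y_S = C_S/C_{R0} = 0.00710.

0.00710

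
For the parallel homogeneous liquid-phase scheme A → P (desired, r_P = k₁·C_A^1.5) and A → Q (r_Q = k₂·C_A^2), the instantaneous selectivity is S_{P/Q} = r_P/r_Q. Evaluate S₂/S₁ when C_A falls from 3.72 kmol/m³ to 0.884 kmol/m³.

S_{P/Q} = (k₁/k₂)·C_A^-0.5, so S₂/S₁ = (C_{A,2}/C_{A,1})^-0.5.
= (0.884/3.72)^(-0.5) = (0.2376)^(-0.5) = 2.05.

2.05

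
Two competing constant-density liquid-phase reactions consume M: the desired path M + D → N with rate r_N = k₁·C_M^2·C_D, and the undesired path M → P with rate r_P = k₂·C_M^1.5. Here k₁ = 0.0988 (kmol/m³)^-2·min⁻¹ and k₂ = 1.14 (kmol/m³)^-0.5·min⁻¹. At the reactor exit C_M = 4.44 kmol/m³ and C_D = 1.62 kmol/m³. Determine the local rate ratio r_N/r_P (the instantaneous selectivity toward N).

S_{N/P} = r_N/r_P = (k₁·C_M^2·C_D)/(k₂·C_M^1.5) = (k₁/k₂)·C_M^0.5·C_D.
= (0.0988×4.440^2×1.620) / (1.14×4.440^1.5) = 3.155/10.67 = 0.296.

0.296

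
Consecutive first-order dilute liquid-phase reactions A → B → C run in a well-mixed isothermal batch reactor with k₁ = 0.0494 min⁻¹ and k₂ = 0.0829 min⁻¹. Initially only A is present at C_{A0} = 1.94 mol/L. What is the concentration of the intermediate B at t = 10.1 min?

0.499 mol/L

For first-order series with pure A initially, C_B(t) = k₁C_{A0}/(k₂−k₁)·(e^(−k₁t) − e^(−k₂t)).
e^(−k₁t) = e^(−0.0494×10.1) = e^(−0.4989) = 0.6072; e^(−k₂t) = e^(−0.8373) = 0.4329.
C_B = 0.0494×1.94/(0.0829−0.0494) × (0.6072−0.4329) = 2.861×0.1743 = 0.4986 mol/L.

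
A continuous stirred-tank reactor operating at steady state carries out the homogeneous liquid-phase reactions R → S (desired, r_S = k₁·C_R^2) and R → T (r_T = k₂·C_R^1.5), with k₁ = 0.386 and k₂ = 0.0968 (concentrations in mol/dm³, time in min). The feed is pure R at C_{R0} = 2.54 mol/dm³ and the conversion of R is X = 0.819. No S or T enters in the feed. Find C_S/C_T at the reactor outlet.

2.70

Exit C_R = C_{R0}(1−X) = 2.54×0.181 = 0.4597 mol/dm³.
Rates in a CSTR are evaluated at the outlet concentration: r_S = 0.386×0.4597^2 = 0.08159, r_T = 0.0968×0.4597^1.5 = 0.03017.
Overall selectivity = C_S/C_T = r_Sτ/(r_Tτ) = r_S/r_T = 2.70.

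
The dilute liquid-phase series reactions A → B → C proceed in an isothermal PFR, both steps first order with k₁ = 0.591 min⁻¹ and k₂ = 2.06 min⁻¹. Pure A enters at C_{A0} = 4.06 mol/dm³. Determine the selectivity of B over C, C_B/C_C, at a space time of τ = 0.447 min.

The intermediate concentration in a first-order A→B→C sequence is C_B = k₁C_{A0}(e^(−k₁τ) − e^(−k₂τ))/(k₂−k₁).
e^(−k₁τ) = e^(−0.591×0.447) = e^(−0.2642) = 0.7678; e^(−k₂τ) = e^(−0.9208) = 0.3982.
C_B = 0.591×4.06/(2.06−0.591) × (0.7678−0.3982) = 1.633×0.3696 = 0.6038 mol/dm³.
C_A = C_{A0}e^(−k₁τ) = 3.117 mol/dm³, so C_C = C_{A0}−C_A−C_B = 0.3388 mol/dm³; C_B/C_C = 1.78.

1.78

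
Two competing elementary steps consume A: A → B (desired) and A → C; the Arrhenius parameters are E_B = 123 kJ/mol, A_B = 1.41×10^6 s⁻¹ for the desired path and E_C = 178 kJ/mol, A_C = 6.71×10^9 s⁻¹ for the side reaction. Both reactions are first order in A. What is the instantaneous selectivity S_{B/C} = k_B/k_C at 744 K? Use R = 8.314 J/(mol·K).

With equal orders, S_{B/C} = k_B/k_C = (A_B/A_C)·exp[(E_C−E_B)/(RT)].
(E_C−E_B)/(RT) = (178−123)×10³/(8.314×744) = 55000/6186 = 8.892.
k_B/k_C = (1.41×10^6/6.71×10^9)·exp(8.892) = 2.101×10^-4 × 7271 = 1.53.

1.53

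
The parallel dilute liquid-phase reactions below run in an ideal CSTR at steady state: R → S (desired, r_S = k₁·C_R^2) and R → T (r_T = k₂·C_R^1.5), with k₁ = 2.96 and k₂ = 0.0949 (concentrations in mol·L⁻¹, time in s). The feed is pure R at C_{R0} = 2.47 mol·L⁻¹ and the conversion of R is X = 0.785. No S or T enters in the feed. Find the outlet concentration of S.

Exit C_R = C_{R0}(1−X) = 2.47×0.215 = 0.5310 mol·L⁻¹.
A CSTR operates uniformly at the exit composition, giving r_S = 0.8348 and r_T = 0.03673 (each k·C_R^n at C_R = 0.5310).
Fraction of consumed R going to S: r_S/(r_S+r_T) = 0.9579.
C_S = 0.9579·C_{R0}·X = 0.9579×2.47×0.785 = 1.86 mol·L⁻¹.

1.86 mol·L⁻¹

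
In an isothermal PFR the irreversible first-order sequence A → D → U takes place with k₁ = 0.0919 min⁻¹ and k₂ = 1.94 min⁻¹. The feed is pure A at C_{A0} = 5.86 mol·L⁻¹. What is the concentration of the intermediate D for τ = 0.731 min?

0.202 mol·L⁻¹

Solving the coupled first-order balances gives C_D(τ) = [k₁/(k₂−k₁)]·C_{A0}·(e^(−k₁τ) − e^(−k₂τ)).
e^(−k₁τ) = e^(−0.0919×0.731) = e^(−0.06718) = 0.9350; e^(−k₂τ) = e^(−1.418) = 0.2422.
C_D = 0.0919×5.86/(1.94−0.0919) × (0.9350−0.2422) = 0.2914×0.6929 = 0.2019 mol·L⁻¹.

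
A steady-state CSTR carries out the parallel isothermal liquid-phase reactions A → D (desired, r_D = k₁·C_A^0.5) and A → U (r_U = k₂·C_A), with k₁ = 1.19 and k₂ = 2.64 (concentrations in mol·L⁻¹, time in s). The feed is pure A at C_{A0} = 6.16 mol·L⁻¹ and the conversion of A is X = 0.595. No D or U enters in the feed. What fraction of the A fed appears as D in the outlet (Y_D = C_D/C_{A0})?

0.132

Exit C_A = C_{A0}(1−X) = 6.16×0.405 = 2.495 mol·L⁻¹.
In a CSTR the entire volume is at exit conditions, so r_D = 1.19×2.495^0.5 = 1.880 and r_U = 2.64×2.495 = 6.586.
Fraction of consumed A going to D: r_D/(r_D+r_U) = 0.2220.
C_D = 0.2220·C_{A0}·X = 0.2220×6.16×0.595 = 0.814 mol·L⁻¹; Y_D = C_D/C_{A0} = 0.132.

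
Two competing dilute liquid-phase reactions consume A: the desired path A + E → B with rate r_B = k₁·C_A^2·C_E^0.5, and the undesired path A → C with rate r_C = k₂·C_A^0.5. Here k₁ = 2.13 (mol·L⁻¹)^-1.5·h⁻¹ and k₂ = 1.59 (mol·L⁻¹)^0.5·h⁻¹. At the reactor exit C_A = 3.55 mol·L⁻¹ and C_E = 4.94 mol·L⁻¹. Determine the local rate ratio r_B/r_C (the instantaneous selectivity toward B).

19.9

S_{B/C} = r_B/r_C = (k₁·C_A^2·C_E^0.5)/(k₂·C_A^0.5) = (k₁/k₂)·C_A^1.5·C_E^0.5.
= (2.13×3.550^2×4.940^0.5) / (1.59×3.550^0.5) = 59.66/2.996 = 19.9.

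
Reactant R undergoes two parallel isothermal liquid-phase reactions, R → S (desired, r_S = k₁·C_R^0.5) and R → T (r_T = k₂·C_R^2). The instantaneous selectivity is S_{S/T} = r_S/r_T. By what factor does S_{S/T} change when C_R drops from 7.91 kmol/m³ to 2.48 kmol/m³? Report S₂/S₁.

S_{S/T} = (k₁/k₂)·C_R^-1.5, so S₂/S₁ = (C_{R,2}/C_{R,1})^-1.5.
= (2.48/7.91)^(-1.5) = (0.3135)^(-1.5) = 5.70.

5.70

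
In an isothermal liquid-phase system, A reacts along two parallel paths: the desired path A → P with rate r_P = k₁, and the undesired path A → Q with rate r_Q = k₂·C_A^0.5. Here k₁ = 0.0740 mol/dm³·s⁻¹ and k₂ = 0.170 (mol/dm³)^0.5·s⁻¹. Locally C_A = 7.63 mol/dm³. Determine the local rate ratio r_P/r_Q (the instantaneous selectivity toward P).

S_{P/Q} = r_P/r_Q = (k₁)/(k₂·C_A^0.5) = (k₁/k₂)·C_A^-0.5.
= (0.0740) / (0.170×7.630^0.5) = 0.07400/0.4696 = 0.158.
The undesired path is higher order in A, so low C_A (CSTR or dilute feed) favours P.

0.158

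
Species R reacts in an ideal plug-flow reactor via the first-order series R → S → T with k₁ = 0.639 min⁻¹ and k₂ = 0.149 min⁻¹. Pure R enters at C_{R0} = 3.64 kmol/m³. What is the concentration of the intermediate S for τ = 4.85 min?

For first-order series with pure R initially, C_S(τ) = k₁C_{R0}/(k₂−k₁)·(e^(−k₁τ) − e^(−k₂τ)).
e^(−k₁τ) = e^(−0.639×4.85) = e^(−3.099) = 0.04509; e^(−k₂τ) = e^(−0.7226) = 0.4855.
C_S = 0.639×3.64/(0.149−0.639) × (0.04509−0.4855) = (-4.747)×(-0.4404) = 2.090 kmol/m³.

2.09 kmol/m³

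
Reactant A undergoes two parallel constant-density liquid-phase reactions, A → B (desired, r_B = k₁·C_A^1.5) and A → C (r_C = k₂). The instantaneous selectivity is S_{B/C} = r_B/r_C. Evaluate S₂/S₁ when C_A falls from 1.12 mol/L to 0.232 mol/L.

S_{B/C} = (k₁/k₂)·C_A^1.5, so S₂/S₁ = (C_{A,2}/C_{A,1})^1.5.
= (0.232/1.12)^1.5 = (0.2071)^1.5 = 0.0943.

0.0943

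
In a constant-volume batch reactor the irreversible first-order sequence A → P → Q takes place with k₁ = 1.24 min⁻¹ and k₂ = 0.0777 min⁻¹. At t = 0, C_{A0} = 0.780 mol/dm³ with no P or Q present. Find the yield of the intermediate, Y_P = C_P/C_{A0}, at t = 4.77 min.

For first-order series with pure A initially, C_P(t) = k₁C_{A0}/(k₂−k₁)·(e^(−k₁t) − e^(−k₂t)).
e^(−k₁t) = e^(−1.24×4.77) = e^(−5.915) = 0.002699; e^(−k₂t) = e^(−0.3706) = 0.6903.
C_P = 1.24×0.780/(0.0777−1.24) × (0.002699−0.6903) = (-0.8321)×(-0.6876) = 0.5722 mol/dm³.
Y_P = C_P/C_{A0} = 0.5722/0.780 = 0.734.

0.734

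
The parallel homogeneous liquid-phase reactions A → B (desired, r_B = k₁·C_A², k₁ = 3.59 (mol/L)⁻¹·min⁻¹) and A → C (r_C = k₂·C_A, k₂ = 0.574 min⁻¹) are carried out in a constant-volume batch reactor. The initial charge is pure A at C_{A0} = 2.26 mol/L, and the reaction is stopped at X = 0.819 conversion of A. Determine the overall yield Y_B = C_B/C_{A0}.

C_A = C_{A0}(1−X) = 0.4091 mol/L.
Along a PFR/batch, dC_C/dC_A = −r_C/(r_B+r_C) = −k₂/(k₂+k₁·C_A).
Integrating from C_{A0} to C_A: C_C = (0.574/3.59)·ln[(0.574+3.59·2.26)/(0.574+3.59·0.409)] = 0.1599·ln(8.687/2.043) = 0.2315 mol/L.
Then C_B = (C_{A0}−C_A) − C_C = 1.851 − 0.2315 = 1.619 mol/L.
Y_B = C_B/C_{A0} = 1.619/2.26 = 0.717.

0.717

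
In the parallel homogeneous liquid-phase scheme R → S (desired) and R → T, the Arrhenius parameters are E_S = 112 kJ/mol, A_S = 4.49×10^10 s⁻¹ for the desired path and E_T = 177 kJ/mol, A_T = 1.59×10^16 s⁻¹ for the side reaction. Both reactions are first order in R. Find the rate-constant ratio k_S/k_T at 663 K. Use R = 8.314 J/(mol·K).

0.373

Since both paths have the same order in R, the concentration cancels and S_{S/T} = k_S/k_T = (A_S/A_T)·exp[(E_T−E_S)/(RT)].
(E_T−E_S)/(RT) = (177−112)×10³/(8.314×663) = 65000/5512 = 11.79.
k_S/k_T = (4.49×10^10/1.59×10^16)·exp(11.79) = 2.824×10^-6 × 1.322×10^5 = 0.373.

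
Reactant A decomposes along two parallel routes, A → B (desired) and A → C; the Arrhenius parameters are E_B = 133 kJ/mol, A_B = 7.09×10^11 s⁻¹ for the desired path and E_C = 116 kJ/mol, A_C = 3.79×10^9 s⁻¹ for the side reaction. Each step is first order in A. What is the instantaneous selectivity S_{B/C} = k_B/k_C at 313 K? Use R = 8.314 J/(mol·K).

0.272

Since both paths have the same order in A, the concentration cancels and S_{B/C} = k_B/k_C = (A_B/A_C)·exp[(E_C−E_B)/(RT)].
(E_C−E_B)/(RT) = (116−133)×10³/(8.314×313) = -17000/2602 = -6.533.
k_B/k_C = (7.09×10^11/3.79×10^9)·exp(-6.533) = 187.1 × 0.001455 = 0.272.
Since E_B > E_C, raising the temperature improves selectivity toward B.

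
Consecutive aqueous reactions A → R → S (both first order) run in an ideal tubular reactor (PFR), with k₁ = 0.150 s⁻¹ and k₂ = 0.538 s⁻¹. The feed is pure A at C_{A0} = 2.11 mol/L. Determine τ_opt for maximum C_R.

For first-order series the maximum of C_R occurs at τ_opt = ln(k₂/k₁)/(k₂−k₁).
= ln(0.538/0.150)/(0.538−0.150) = ln(3.587)/0.3880 = 1.277/0.3880 = 3.29 s.

3.29 s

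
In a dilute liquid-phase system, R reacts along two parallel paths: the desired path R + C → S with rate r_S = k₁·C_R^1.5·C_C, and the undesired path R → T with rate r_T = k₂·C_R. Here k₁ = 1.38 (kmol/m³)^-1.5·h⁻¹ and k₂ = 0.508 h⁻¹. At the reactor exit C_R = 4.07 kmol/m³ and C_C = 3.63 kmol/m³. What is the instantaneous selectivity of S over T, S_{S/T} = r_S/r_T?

19.9

S_{S/T} = r_S/r_T = (k₁·C_R^1.5·C_C)/(k₂·C_R) = (k₁/k₂)·C_R^0.5·C_C.
= (1.38×4.070^1.5×3.630) / (0.508×4.070) = 41.13/2.068 = 19.9.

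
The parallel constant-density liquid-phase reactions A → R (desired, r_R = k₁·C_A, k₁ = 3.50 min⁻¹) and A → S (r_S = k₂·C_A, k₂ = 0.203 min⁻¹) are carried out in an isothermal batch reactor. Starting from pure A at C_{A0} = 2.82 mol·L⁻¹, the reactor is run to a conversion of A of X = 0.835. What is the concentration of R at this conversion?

2.23 mol·L⁻¹

C_A = C_{A0}(1−X) = 0.4653 mol·L⁻¹.
Both paths are first order in A, so the instantaneous fraction to R is constant: dC_R/d(−C_A) = k₁/(k₁+k₂) = 0.9452.
C_R = 0.9452·(C_{A0}−C_A) = 0.9452×2.355 = 2.23 mol·L⁻¹.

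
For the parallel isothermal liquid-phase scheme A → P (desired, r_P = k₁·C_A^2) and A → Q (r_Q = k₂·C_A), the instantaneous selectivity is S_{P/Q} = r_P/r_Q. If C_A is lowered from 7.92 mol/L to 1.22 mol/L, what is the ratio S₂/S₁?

S_{P/Q} = (k₁/k₂)·C_A, so S₂/S₁ = (C_{A,2}/C_{A,1}).
= 1.22/7.92 = 0.154.

0.154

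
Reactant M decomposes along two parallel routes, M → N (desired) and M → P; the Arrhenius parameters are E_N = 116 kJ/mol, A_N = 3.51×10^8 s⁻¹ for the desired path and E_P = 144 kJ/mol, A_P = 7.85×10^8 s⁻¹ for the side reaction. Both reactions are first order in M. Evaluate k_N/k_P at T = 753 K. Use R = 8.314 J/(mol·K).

k_N/k_P = (A_N/A_P)·exp[−(E_N−E_P)/(RT)] = (A_N/A_P)·exp[(E_P−E_N)/(RT)].
(E_P−E_N)/(RT) = (144−116)×10³/(8.314×753) = 28000/6260 = 4.473.
k_N/k_P = (3.51×10^8/7.85×10^8)·exp(4.473) = 0.4471 × 87.58 = 39.2.
Since E_N < E_P, lowering the temperature improves selectivity toward N.

39.2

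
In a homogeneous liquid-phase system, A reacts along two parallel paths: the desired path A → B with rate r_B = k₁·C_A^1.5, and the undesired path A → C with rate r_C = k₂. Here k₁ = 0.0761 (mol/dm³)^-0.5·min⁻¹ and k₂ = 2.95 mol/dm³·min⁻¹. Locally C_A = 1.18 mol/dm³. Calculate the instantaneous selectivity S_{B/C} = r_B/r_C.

0.0331

S_{B/C} = r_B/r_C = (k₁·C_A^1.5)/(k₂) = (k₁/k₂)·C_A^1.5.
= (0.0761×1.180^1.5) / (2.95) = 0.09755/2.950 = 0.0331.
Since the desired path is higher order in A, keeping C_A high (PFR or concentrated feed) favours B.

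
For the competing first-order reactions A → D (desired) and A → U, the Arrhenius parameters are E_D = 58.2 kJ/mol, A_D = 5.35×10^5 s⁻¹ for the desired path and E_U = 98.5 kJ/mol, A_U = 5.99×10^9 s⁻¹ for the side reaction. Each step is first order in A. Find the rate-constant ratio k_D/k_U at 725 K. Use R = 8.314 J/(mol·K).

k_D/k_U = (A_D/A_U)·exp[−(E_D−E_U)/(RT)] = (A_D/A_U)·exp[(E_U−E_D)/(RT)].
(E_U−E_D)/(RT) = (98.5−58.2)×10³/(8.314×725) = 40300/6028 = 6.686.
k_D/k_U = (5.35×10^5/5.99×10^9)·exp(6.686) = 8.932×10^-5 × 801.0 = 0.0715.
Since E_D < E_U, lowering the temperature improves selectivity toward D.

0.0715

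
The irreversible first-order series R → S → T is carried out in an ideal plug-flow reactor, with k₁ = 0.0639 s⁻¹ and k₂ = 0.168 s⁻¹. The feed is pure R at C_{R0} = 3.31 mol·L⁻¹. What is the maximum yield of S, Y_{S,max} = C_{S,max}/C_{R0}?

0.210

At the optimum, C_{S,max}/C_{R0} = (k₁/k₂)^[k₂/(k₂−k₁)].
= (0.0639/0.168)^(0.168/(0.168−0.0639)) = (0.3804)^(1.614) = 0.2101.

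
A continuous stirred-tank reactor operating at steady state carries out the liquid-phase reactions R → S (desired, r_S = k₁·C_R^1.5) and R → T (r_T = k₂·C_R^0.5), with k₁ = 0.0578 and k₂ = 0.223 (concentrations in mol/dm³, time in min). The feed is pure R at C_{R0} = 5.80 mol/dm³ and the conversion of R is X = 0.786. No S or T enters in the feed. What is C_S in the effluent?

Exit C_R = C_{R0}(1−X) = 5.80×0.214 = 1.241 mol/dm³.
Rates in a CSTR are evaluated at the outlet concentration: r_S = 0.0578×1.241^1.5 = 0.07993, r_T = 0.223×1.241^0.5 = 0.2484.
Fraction of consumed R going to S: r_S/(r_S+r_T) = 0.2434.
C_S = 0.2434·C_{R0}·X = 0.2434×5.80×0.786 = 1.11 mol/dm³.

1.11 mol/dm³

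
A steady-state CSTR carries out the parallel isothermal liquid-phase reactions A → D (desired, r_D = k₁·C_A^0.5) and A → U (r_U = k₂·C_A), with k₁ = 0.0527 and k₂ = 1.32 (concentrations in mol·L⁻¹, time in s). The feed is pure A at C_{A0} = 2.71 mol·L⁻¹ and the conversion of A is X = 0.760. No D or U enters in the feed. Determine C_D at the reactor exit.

Exit C_A = C_{A0}(1−X) = 2.71×0.240 = 0.6504 mol·L⁻¹.
In a CSTR the entire volume is at exit conditions, so r_D = 0.0527×0.6504^0.5 = 0.04250 and r_U = 1.32×0.6504 = 0.8585.
Fraction of consumed A going to D: r_D/(r_D+r_U) = 0.04717.
C_D = 0.04717·C_{A0}·X = 0.04717×2.71×0.760 = 0.0972 mol·L⁻¹.

0.0972 mol·L⁻¹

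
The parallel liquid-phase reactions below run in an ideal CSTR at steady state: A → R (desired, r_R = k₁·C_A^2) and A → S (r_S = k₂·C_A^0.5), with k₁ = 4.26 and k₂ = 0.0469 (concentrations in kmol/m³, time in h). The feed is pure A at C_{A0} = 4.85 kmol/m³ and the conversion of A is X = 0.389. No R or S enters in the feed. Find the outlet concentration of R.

Exit C_A = C_{A0}(1−X) = 4.85×0.611 = 2.963 kmol/m³.
Rates in a CSTR are evaluated at the outlet concentration: r_R = 4.26×2.963^2 = 37.41, r_S = 0.0469×2.963^0.5 = 0.08074.
Fraction of consumed A going to R: r_R/(r_R+r_S) = 0.9978.
C_R = 0.9978·C_{A0}·X = 0.9978×4.85×0.389 = 1.88 kmol/m³.

1.88 kmol/m³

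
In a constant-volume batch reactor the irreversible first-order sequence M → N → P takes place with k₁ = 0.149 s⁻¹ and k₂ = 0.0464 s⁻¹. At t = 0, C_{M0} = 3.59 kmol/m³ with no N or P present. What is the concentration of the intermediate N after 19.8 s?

For first-order series with pure M initially, C_N(t) = k₁C_{M0}/(k₂−k₁)·(e^(−k₁t) − e^(−k₂t)).
e^(−k₁t) = e^(−0.149×19.8) = e^(−2.950) = 0.05233; e^(−k₂t) = e^(−0.9187) = 0.3990.
C_N = 0.149×3.59/(0.0464−0.149) × (0.05233−0.3990) = (-5.214)×(-0.3467) = 1.808 kmol/m³.

1.81 kmol/m³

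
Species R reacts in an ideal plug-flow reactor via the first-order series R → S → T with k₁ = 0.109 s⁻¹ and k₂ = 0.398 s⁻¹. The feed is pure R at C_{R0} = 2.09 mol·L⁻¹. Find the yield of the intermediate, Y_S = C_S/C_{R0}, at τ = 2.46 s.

0.147

Solving the coupled first-order balances gives C_S(τ) = [k₁/(k₂−k₁)]·C_{R0}·(e^(−k₁τ) − e^(−k₂τ)).
e^(−k₁τ) = e^(−0.109×2.46) = e^(−0.2681) = 0.7648; e^(−k₂τ) = e^(−0.9791) = 0.3757.
C_S = 0.109×2.09/(0.398−0.109) × (0.7648−0.3757) = 0.7883×0.3891 = 0.3068 mol·L⁻¹.
Y_S = C_S/C_{R0} = 0.3068/2.09 = 0.147.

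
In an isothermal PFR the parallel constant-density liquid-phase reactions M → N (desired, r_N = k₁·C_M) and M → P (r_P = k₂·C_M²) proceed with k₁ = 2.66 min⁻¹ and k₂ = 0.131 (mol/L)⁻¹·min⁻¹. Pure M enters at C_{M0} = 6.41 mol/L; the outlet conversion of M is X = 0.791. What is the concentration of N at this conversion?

C_M = C_{M0}(1−X) = 1.340 mol/L.
Along a PFR/batch, dC_N/dC_M = −r_N/(r_N+r_P) = −k₁/(k₁+k₂·C_M).
Integrating from C_{M0} to C_M: C_N = (2.66/0.131)·ln[(2.66+0.131·6.41)/(2.66+0.131·1.34)] = 20.31·ln(3.500/2.835) = 4.274 mol/L.

4.27 mol/L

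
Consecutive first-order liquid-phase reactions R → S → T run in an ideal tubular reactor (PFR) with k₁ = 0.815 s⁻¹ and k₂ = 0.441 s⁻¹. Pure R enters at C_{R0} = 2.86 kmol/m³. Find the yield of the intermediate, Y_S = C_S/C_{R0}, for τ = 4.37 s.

For first-order series with pure R initially, C_S(τ) = k₁C_{R0}/(k₂−k₁)·(e^(−k₁τ) − e^(−k₂τ)).
e^(−k₁τ) = e^(−0.815×4.37) = e^(−3.562) = 0.02839; e^(−k₂τ) = e^(−1.927) = 0.1456.
C_S = 0.815×2.86/(0.441−0.815) × (0.02839−0.1456) = (-6.232)×(-0.1172) = 0.7302 kmol/m³.
Y_S = C_S/C_{R0} = 0.7302/2.86 = 0.255.

0.255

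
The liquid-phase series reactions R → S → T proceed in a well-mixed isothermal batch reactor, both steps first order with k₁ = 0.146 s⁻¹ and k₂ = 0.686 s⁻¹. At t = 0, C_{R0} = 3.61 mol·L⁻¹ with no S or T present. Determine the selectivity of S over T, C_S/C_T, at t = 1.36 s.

Solving the coupled first-order balances gives C_S(t) = [k₁/(k₂−k₁)]·C_{R0}·(e^(−k₁t) − e^(−k₂t)).
e^(−k₁t) = e^(−0.146×1.36) = e^(−0.1986) = 0.8199; e^(−k₂t) = e^(−0.9330) = 0.3934.
C_S = 0.146×3.61/(0.686−0.146) × (0.8199−0.3934) = 0.9760×0.4265 = 0.4163 mol·L⁻¹.
C_R = C_{R0}e^(−k₁t) = 2.960 mol·L⁻¹, so C_T = C_{R0}−C_R−C_S = 0.2338 mol·L⁻¹; C_S/C_T = 1.78.

1.78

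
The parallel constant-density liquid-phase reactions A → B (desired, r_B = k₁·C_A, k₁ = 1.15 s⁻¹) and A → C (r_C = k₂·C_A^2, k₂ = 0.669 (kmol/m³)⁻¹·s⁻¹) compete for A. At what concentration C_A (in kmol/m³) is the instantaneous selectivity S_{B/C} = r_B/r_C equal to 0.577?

2.98 kmol/m³

S_{B/C} = (k₁/k₂)·C_A⁻¹ ⇒ C_A = (S·k₂/k₁)^(-1).
= (0.577×0.669/1.15)^(-1) = (0.3357)^(-1) = 2.98 kmol/m³.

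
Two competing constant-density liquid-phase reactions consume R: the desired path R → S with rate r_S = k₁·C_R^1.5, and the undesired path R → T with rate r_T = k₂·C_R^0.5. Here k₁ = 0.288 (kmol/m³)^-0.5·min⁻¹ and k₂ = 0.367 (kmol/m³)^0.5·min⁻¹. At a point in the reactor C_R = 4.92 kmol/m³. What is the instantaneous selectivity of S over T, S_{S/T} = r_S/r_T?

3.86

S_{S/T} = r_S/r_T = (k₁·C_R^1.5)/(k₂·C_R^0.5) = (k₁/k₂)·C_R.
= (0.288×4.920^1.5) / (0.367×4.920^0.5) = 3.143/0.8140 = 3.86.
Since the desired path is higher order in R, keeping C_R high (PFR or concentrated feed) favours S.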